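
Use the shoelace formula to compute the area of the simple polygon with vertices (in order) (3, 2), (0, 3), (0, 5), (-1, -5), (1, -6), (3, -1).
Area = 51/2

Shoelace formula: Area = (1/2) |Σ_i (x_i · y_{i+1} − x_{i+1} · y_i)| (indices mod n). Compute each cross term:
  (3)(3) − (0)(2) = 9
  (0)(5) − (0)(3) = 0
  (0)(-5) − (-1)(5) = 5
  (-1)(-6) − (1)(-5) = 11
  (1)(-1) − (3)(-6) = 17
  (3)(2) − (3)(-1) = 9
Sum = 51, so (signed) Area = 51/2 = 51/2, |Area| = 51/2.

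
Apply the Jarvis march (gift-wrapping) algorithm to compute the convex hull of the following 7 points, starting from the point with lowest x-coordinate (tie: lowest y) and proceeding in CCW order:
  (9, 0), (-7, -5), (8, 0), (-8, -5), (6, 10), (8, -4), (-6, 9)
Hull (CCW) = [(-8, -5), (-7, -5), (8, -4), (9, 0), (6, 10), (-6, 9)]

Jarvis march: at each step, from the current hull vertex p, select the next vertex q as the point such that every other point lies strictly to the left of (or on) the directed line p → q. (Equivalently: for every other point r, the cross product (q − p) × (r − p) ≥ 0.)
Starting point (lowest x, tie lowest y): (-8, -5). Wrap until returning to start. Resulting hull: (-8, -5), (-7, -5), (8, -4), (9, 0), (6, 10), (-6, 9).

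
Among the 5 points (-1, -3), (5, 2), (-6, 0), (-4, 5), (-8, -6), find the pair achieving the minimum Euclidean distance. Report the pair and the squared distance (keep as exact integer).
Pair = ((-6, 0), (-4, 5)); squared distance = 29

Compute all C(5, 2) = 10 pairwise squared distances (x_i − x_j)² + (y_i − y_j)². The minimum is 29, attained by the pair ((-6, 0), (-4, 5)).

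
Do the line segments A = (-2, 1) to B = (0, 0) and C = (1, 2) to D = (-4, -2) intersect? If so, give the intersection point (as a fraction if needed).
Yes; intersection at (-12/13, 6/13) (t = 7/13 on AB, s = 5/13 on CD)

Parametrize AB as A + t(B − A) = (-2 + 2 t, 1 + -1 t) and CD as C + s(D − C) = (1 + -5 s, 2 + -4 s). Solve the linear system for (t, s). Determinant = 13 ≠ 0, so a unique intersection of the containing lines exists. Solution: t = 7/13, s = 5/13 — both in [0, 1], so the segments cross. Intersection point: (-12/13, 6/13).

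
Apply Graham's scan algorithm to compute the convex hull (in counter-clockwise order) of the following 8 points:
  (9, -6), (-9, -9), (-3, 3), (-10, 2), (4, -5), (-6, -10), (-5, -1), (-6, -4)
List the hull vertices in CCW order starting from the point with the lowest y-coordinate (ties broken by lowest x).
Hull (CCW) = [(-6, -10), (9, -6), (-3, 3), (-10, 2), (-9, -9)]

Graham scan procedure:
  1. Find the pivot p₀ = point with lowest y (tie → lowest x): (-6, -10).
  2. Sort the remaining points by polar angle around p₀.
  3. Walk through sorted points, maintaining a stack; pop the top while the last three entries make a non-left turn (cross product ≤ 0).
  4. Final stack is the convex hull in CCW order: (-6, -10), (9, -6), (-3, 3), (-10, 2), (-9, -9).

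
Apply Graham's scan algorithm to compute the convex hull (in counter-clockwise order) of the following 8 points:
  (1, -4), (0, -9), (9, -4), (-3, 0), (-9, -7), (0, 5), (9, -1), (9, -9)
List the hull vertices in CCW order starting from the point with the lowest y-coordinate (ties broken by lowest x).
Hull (CCW) = [(0, -9), (9, -9), (9, -1), (0, 5), (-9, -7)]

Graham scan procedure:
  1. Find the pivot p₀ = point with lowest y (tie → lowest x): (0, -9).
  2. Sort the remaining points by polar angle around p₀.
  3. Walk through sorted points, maintaining a stack; pop the top while the last three entries make a non-left turn (cross product ≤ 0).
  4. Final stack is the convex hull in CCW order: (0, -9), (9, -9), (9, -1), (0, 5), (-9, -7).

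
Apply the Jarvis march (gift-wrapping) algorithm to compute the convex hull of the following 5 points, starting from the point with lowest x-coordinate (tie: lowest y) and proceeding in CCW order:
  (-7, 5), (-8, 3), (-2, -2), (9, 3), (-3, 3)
Hull (CCW) = [(-8, 3), (-2, -2), (9, 3), (-7, 5)]

Jarvis march: at each step, from the current hull vertex p, select the next vertex q as the point such that every other point lies strictly to the left of (or on) the directed line p → q. (Equivalently: for every other point r, the cross product (q − p) × (r − p) ≥ 0.)
Starting point (lowest x, tie lowest y): (-8, 3). Wrap until returning to start. Resulting hull: (-8, 3), (-2, -2), (9, 3), (-7, 5).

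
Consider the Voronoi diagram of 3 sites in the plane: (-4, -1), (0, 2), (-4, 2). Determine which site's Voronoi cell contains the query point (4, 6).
Nearest site = (0, 2)

The Voronoi cell of site s contains exactly those query points closer to s than to any other site. Compute squared distances from q = (4, 6) to each site:
  (0 − 4)² + (2 − 6)² = 32
  (-4 − 4)² + (2 − 6)² = 80
  (-4 − 4)² + (-1 − 6)² = 113
Minimum is attained by (0, 2), so q lies in its Voronoi cell.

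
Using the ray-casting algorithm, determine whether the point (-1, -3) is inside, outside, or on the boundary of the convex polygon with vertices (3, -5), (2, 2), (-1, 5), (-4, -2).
The point (-1, -3) lies strictly inside the polygon

Cast a horizontal ray to the right from the query point and count how many polygon edges it crosses (each edge strictly once or zero times, handled with the usual half-open convention). 
Parity of crossings → odd ⇒ inside.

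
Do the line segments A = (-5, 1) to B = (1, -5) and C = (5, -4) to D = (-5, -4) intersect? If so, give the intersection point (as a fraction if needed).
Yes; intersection at (0, -4) (t = 5/6 on AB, s = 1/2 on CD)

Parametrize AB as A + t(B − A) = (-5 + 6 t, 1 + -6 t) and CD as C + s(D − C) = (5 + -10 s, -4 + 0 s). Solve the linear system for (t, s). Determinant = 60 ≠ 0, so a unique intersection of the containing lines exists. Solution: t = 5/6, s = 1/2 — both in [0, 1], so the segments cross. Intersection point: (0, -4).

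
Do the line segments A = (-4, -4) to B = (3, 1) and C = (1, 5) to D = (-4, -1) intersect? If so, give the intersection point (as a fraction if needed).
No (intersection of containing lines falls outside at least one segment)

Parametrize and solve: t = -15/17, s = 38/17. At least one of these is outside [0, 1], so the segments do not intersect.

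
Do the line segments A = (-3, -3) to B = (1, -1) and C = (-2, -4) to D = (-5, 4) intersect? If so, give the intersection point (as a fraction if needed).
Yes; intersection at (-47/19, -52/19) (t = 5/38 on AB, s = 3/19 on CD)

Parametrize AB as A + t(B − A) = (-3 + 4 t, -3 + 2 t) and CD as C + s(D − C) = (-2 + -3 s, -4 + 8 s). Solve the linear system for (t, s). Determinant = -38 ≠ 0, so a unique intersection of the containing lines exists. Solution: t = 5/38, s = 3/19 — both in [0, 1], so the segments cross. Intersection point: (-47/19, -52/19).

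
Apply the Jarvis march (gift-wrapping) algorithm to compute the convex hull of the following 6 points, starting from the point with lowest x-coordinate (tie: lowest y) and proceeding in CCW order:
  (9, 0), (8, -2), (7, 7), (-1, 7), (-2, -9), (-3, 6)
Hull (CCW) = [(-3, 6), (-2, -9), (8, -2), (9, 0), (7, 7), (-1, 7)]

Jarvis march: at each step, from the current hull vertex p, select the next vertex q as the point such that every other point lies strictly to the left of (or on) the directed line p → q. (Equivalently: for every other point r, the cross product (q − p) × (r − p) ≥ 0.)
Starting point (lowest x, tie lowest y): (-3, 6). Wrap until returning to start. Resulting hull: (-3, 6), (-2, -9), (8, -2), (9, 0), (7, 7), (-1, 7).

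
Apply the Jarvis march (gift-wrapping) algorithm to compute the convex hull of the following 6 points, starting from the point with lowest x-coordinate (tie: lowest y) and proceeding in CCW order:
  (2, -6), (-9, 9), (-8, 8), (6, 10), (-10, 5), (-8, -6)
Hull (CCW) = [(-10, 5), (-8, -6), (2, -6), (6, 10), (-9, 9)]

Jarvis march: at each step, from the current hull vertex p, select the next vertex q as the point such that every other point lies strictly to the left of (or on) the directed line p → q. (Equivalently: for every other point r, the cross product (q − p) × (r − p) ≥ 0.)
Starting point (lowest x, tie lowest y): (-10, 5). Wrap until returning to start. Resulting hull: (-10, 5), (-8, -6), (2, -6), (6, 10), (-9, 9).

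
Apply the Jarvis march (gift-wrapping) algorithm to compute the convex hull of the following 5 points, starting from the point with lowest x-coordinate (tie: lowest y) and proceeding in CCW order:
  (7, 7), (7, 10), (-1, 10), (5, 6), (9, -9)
Hull (CCW) = [(-1, 10), (9, -9), (7, 10)]

Jarvis march: at each step, from the current hull vertex p, select the next vertex q as the point such that every other point lies strictly to the left of (or on) the directed line p → q. (Equivalently: for every other point r, the cross product (q − p) × (r − p) ≥ 0.)
Starting point (lowest x, tie lowest y): (-1, 10). Wrap until returning to start. Resulting hull: (-1, 10), (9, -9), (7, 10).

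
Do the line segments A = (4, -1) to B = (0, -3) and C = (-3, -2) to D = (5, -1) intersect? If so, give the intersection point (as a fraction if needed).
Yes; intersection at (11/3, -7/6) (t = 1/12 on AB, s = 5/6 on CD)

Parametrize AB as A + t(B − A) = (4 + -4 t, -1 + -2 t) and CD as C + s(D − C) = (-3 + 8 s, -2 + 1 s). Solve the linear system for (t, s). Determinant = -12 ≠ 0, so a unique intersection of the containing lines exists. Solution: t = 1/12, s = 5/6 — both in [0, 1], so the segments cross. Intersection point: (11/3, -7/6).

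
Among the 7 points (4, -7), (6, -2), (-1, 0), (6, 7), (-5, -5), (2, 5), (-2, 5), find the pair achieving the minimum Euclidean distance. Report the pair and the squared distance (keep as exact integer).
Pair = ((2, 5), (-2, 5)); squared distance = 16

Compute all C(7, 2) = 21 pairwise squared distances (x_i − x_j)² + (y_i − y_j)². The minimum is 16, attained by the pair ((2, 5), (-2, 5)).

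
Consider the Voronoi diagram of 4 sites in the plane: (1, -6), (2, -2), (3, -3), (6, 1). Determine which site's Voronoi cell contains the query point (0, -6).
Nearest site = (1, -6)

The Voronoi cell of site s contains exactly those query points closer to s than to any other site. Compute squared distances from q = (0, -6) to each site:
  (1 − 0)² + (-6 − -6)² = 1
  (3 − 0)² + (-3 − -6)² = 18
  (2 − 0)² + (-2 − -6)² = 20
  (6 − 0)² + (1 − -6)² = 85
Minimum is attained by (1, -6), so q lies in its Voronoi cell.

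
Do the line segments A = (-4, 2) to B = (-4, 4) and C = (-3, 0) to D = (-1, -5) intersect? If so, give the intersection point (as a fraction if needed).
No (intersection of containing lines falls outside at least one segment)

Parametrize and solve: t = 1/4, s = -1/2. At least one of these is outside [0, 1], so the segments do not intersect.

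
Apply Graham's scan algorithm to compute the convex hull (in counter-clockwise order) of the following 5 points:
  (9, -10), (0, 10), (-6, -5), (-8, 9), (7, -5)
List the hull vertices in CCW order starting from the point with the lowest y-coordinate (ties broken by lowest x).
Hull (CCW) = [(9, -10), (7, -5), (0, 10), (-8, 9), (-6, -5)]

Graham scan procedure:
  1. Find the pivot p₀ = point with lowest y (tie → lowest x): (9, -10).
  2. Sort the remaining points by polar angle around p₀.
  3. Walk through sorted points, maintaining a stack; pop the top while the last three entries make a non-left turn (cross product ≤ 0).
  4. Final stack is the convex hull in CCW order: (9, -10), (7, -5), (0, 10), (-8, 9), (-6, -5).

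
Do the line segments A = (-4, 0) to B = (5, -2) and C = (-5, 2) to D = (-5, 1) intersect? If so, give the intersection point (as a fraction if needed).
No (intersection of containing lines falls outside at least one segment)

Parametrize and solve: t = -1/9, s = 16/9. At least one of these is outside [0, 1], so the segments do not intersect.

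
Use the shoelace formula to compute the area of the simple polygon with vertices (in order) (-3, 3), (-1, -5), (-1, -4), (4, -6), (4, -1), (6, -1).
Area = 38

Shoelace formula: Area = (1/2) |Σ_i (x_i · y_{i+1} − x_{i+1} · y_i)| (indices mod n). Compute each cross term:
  (-3)(-5) − (-1)(3) = 18
  (-1)(-4) − (-1)(-5) = -1
  (-1)(-6) − (4)(-4) = 22
  (4)(-1) − (4)(-6) = 20
  (4)(-1) − (6)(-1) = 2
  (6)(3) − (-3)(-1) = 15
Sum = 76, so (signed) Area = 76/2 = 38, |Area| = 38.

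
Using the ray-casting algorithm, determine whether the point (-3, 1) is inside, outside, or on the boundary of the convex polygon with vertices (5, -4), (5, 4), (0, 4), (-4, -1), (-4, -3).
The point (-3, 1) lies strictly outside the polygon

Cast a horizontal ray to the right from the query point and count how many polygon edges it crosses (each edge strictly once or zero times, handled with the usual half-open convention). 
Parity of crossings → even ⇒ outside.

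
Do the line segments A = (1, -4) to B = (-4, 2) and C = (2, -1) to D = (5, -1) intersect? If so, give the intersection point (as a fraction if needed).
No (intersection of containing lines falls outside at least one segment)

Parametrize and solve: t = 1/2, s = -7/6. At least one of these is outside [0, 1], so the segments do not intersect.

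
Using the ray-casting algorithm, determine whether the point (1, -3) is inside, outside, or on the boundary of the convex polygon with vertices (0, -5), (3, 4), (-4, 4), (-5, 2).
The point (1, -3) lies strictly outside the polygon

Cast a horizontal ray to the right from the query point and count how many polygon edges it crosses (each edge strictly once or zero times, handled with the usual half-open convention). 
Parity of crossings → even ⇒ outside.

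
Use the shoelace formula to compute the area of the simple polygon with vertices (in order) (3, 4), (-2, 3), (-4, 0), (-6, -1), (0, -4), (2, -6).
Area = 91/2

Shoelace formula: Area = (1/2) |Σ_i (x_i · y_{i+1} − x_{i+1} · y_i)| (indices mod n). Compute each cross term:
  (3)(3) − (-2)(4) = 17
  (-2)(0) − (-4)(3) = 12
  (-4)(-1) − (-6)(0) = 4
  (-6)(-4) − (0)(-1) = 24
  (0)(-6) − (2)(-4) = 8
  (2)(4) − (3)(-6) = 26
Sum = 91, so (signed) Area = 91/2 = 91/2, |Area| = 91/2.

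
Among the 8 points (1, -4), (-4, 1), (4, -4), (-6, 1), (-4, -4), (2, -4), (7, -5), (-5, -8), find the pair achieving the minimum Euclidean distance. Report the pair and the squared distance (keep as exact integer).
Pair = ((1, -4), (2, -4)); squared distance = 1

Compute all C(8, 2) = 28 pairwise squared distances (x_i − x_j)² + (y_i − y_j)². The minimum is 1, attained by the pair ((1, -4), (2, -4)).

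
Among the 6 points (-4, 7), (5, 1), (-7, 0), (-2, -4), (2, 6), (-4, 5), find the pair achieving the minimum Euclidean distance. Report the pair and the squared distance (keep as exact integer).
Pair = ((-4, 7), (-4, 5)); squared distance = 4

Compute all C(6, 2) = 15 pairwise squared distances (x_i − x_j)² + (y_i − y_j)². The minimum is 4, attained by the pair ((-4, 7), (-4, 5)).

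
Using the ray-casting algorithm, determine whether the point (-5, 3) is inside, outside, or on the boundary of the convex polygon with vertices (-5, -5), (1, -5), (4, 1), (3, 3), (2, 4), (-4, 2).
The point (-5, 3) lies strictly outside the polygon

Cast a horizontal ray to the right from the query point and count how many polygon edges it crosses (each edge strictly once or zero times, handled with the usual half-open convention). 
Parity of crossings → even ⇒ outside.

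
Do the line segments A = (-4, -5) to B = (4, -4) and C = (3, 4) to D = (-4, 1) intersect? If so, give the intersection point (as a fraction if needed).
No (intersection of containing lines falls outside at least one segment)

Parametrize and solve: t = -42/17, s = 65/17. At least one of these is outside [0, 1], so the segments do not intersect.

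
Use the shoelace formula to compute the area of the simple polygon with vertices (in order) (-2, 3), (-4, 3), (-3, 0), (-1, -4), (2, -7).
Area = 17

Shoelace formula: Area = (1/2) |Σ_i (x_i · y_{i+1} − x_{i+1} · y_i)| (indices mod n). Compute each cross term:
  (-2)(3) − (-4)(3) = 6
  (-4)(0) − (-3)(3) = 9
  (-3)(-4) − (-1)(0) = 12
  (-1)(-7) − (2)(-4) = 15
  (2)(3) − (-2)(-7) = -8
Sum = 34, so (signed) Area = 34/2 = 17, |Area| = 17.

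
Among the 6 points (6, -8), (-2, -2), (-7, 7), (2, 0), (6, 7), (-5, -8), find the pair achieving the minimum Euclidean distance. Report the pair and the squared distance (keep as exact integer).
Pair = ((-2, -2), (2, 0)); squared distance = 20

Compute all C(6, 2) = 15 pairwise squared distances (x_i − x_j)² + (y_i − y_j)². The minimum is 20, attained by the pair ((-2, -2), (2, 0)).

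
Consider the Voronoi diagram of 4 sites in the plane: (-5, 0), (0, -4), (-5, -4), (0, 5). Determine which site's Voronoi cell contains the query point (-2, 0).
Nearest site = (-5, 0)

The Voronoi cell of site s contains exactly those query points closer to s than to any other site. Compute squared distances from q = (-2, 0) to each site:
  (-5 − -2)² + (0 − 0)² = 9
  (0 − -2)² + (-4 − 0)² = 20
  (-5 − -2)² + (-4 − 0)² = 25
  (0 − -2)² + (5 − 0)² = 29
Minimum is attained by (-5, 0), so q lies in its Voronoi cell.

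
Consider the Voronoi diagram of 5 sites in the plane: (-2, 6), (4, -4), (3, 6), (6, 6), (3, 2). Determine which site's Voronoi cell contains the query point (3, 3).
Nearest site = (3, 2)

The Voronoi cell of site s contains exactly those query points closer to s than to any other site. Compute squared distances from q = (3, 3) to each site:
  (3 − 3)² + (2 − 3)² = 1
  (3 − 3)² + (6 − 3)² = 9
  (6 − 3)² + (6 − 3)² = 18
  (-2 − 3)² + (6 − 3)² = 34
  (4 − 3)² + (-4 − 3)² = 50
Minimum is attained by (3, 2), so q lies in its Voronoi cell.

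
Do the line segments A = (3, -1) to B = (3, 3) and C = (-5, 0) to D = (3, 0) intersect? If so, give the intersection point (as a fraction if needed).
Yes; intersection at (3, 0) (t = 1/4 on AB, s = 1 on CD)

Parametrize AB as A + t(B − A) = (3 + 0 t, -1 + 4 t) and CD as C + s(D − C) = (-5 + 8 s, 0 + 0 s). Solve the linear system for (t, s). Determinant = 32 ≠ 0, so a unique intersection of the containing lines exists. Solution: t = 1/4, s = 1 — both in [0, 1], so the segments cross. Intersection point: (3, 0).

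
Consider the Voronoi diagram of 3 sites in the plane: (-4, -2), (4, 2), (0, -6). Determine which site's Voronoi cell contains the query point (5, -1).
Nearest site = (4, 2)

The Voronoi cell of site s contains exactly those query points closer to s than to any other site. Compute squared distances from q = (5, -1) to each site:
  (4 − 5)² + (2 − -1)² = 10
  (0 − 5)² + (-6 − -1)² = 50
  (-4 − 5)² + (-2 − -1)² = 82
Minimum is attained by (4, 2), so q lies in its Voronoi cell.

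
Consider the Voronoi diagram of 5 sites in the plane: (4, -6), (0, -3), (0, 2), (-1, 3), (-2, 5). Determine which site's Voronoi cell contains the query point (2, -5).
Nearest site = (4, -6)

The Voronoi cell of site s contains exactly those query points closer to s than to any other site. Compute squared distances from q = (2, -5) to each site:
  (4 − 2)² + (-6 − -5)² = 5
  (0 − 2)² + (-3 − -5)² = 8
  (0 − 2)² + (2 − -5)² = 53
  (-1 − 2)² + (3 − -5)² = 73
  (-2 − 2)² + (5 − -5)² = 116
Minimum is attained by (4, -6), so q lies in its Voronoi cell.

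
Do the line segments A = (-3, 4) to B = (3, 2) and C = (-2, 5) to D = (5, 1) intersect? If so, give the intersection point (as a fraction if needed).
No (intersection of containing lines falls outside at least one segment)

Parametrize and solve: t = 11/10, s = 4/5. At least one of these is outside [0, 1], so the segments do not intersect.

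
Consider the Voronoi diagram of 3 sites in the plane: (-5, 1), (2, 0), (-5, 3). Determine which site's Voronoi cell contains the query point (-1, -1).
Nearest site = (2, 0)

The Voronoi cell of site s contains exactly those query points closer to s than to any other site. Compute squared distances from q = (-1, -1) to each site:
  (2 − -1)² + (0 − -1)² = 10
  (-5 − -1)² + (1 − -1)² = 20
  (-5 − -1)² + (3 − -1)² = 32
Minimum is attained by (2, 0), so q lies in its Voronoi cell.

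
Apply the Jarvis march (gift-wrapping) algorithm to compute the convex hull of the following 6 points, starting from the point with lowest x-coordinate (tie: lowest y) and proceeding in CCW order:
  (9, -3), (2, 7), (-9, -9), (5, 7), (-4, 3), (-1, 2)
Hull (CCW) = [(-9, -9), (9, -3), (5, 7), (2, 7), (-4, 3)]

Jarvis march: at each step, from the current hull vertex p, select the next vertex q as the point such that every other point lies strictly to the left of (or on) the directed line p → q. (Equivalently: for every other point r, the cross product (q − p) × (r − p) ≥ 0.)
Starting point (lowest x, tie lowest y): (-9, -9). Wrap until returning to start. Resulting hull: (-9, -9), (9, -3), (5, 7), (2, 7), (-4, 3).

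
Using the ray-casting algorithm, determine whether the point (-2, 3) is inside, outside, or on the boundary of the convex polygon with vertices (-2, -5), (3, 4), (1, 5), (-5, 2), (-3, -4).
The point (-2, 3) lies strictly inside the polygon

Cast a horizontal ray to the right from the query point and count how many polygon edges it crosses (each edge strictly once or zero times, handled with the usual half-open convention). 
Parity of crossings → odd ⇒ inside.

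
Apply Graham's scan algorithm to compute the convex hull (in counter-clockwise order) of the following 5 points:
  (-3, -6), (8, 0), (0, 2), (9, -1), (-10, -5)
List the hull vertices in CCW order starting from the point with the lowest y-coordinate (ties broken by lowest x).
Hull (CCW) = [(-3, -6), (9, -1), (8, 0), (0, 2), (-10, -5)]

Graham scan procedure:
  1. Find the pivot p₀ = point with lowest y (tie → lowest x): (-3, -6).
  2. Sort the remaining points by polar angle around p₀.
  3. Walk through sorted points, maintaining a stack; pop the top while the last three entries make a non-left turn (cross product ≤ 0).
  4. Final stack is the convex hull in CCW order: (-3, -6), (9, -1), (8, 0), (0, 2), (-10, -5).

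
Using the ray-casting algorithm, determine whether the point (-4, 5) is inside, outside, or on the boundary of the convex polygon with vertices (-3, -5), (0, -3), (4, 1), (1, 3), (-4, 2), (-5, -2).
The point (-4, 5) lies strictly outside the polygon

Cast a horizontal ray to the right from the query point and count how many polygon edges it crosses (each edge strictly once or zero times, handled with the usual half-open convention). 
Parity of crossings → even ⇒ outside.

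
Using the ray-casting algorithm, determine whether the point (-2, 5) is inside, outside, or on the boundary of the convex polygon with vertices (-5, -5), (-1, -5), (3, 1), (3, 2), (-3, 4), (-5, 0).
The point (-2, 5) lies strictly outside the polygon

Cast a horizontal ray to the right from the query point and count how many polygon edges it crosses (each edge strictly once or zero times, handled with the usual half-open convention). 
Parity of crossings → even ⇒ outside.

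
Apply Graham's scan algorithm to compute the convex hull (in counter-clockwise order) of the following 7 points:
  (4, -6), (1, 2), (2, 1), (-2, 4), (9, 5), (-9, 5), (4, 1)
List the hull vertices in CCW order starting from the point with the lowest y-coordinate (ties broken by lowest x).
Hull (CCW) = [(4, -6), (9, 5), (-9, 5)]

Graham scan procedure:
  1. Find the pivot p₀ = point with lowest y (tie → lowest x): (4, -6).
  2. Sort the remaining points by polar angle around p₀.
  3. Walk through sorted points, maintaining a stack; pop the top while the last three entries make a non-left turn (cross product ≤ 0).
  4. Final stack is the convex hull in CCW order: (4, -6), (9, 5), (-9, 5).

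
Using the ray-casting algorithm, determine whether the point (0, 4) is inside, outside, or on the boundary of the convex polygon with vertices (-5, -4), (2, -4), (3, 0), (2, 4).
The point (0, 4) lies strictly outside the polygon

Cast a horizontal ray to the right from the query point and count how many polygon edges it crosses (each edge strictly once or zero times, handled with the usual half-open convention). 
Parity of crossings → even ⇒ outside.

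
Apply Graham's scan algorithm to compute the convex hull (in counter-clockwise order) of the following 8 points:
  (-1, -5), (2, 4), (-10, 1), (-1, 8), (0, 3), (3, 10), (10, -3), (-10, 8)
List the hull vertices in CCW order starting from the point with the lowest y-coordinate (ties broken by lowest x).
Hull (CCW) = [(-1, -5), (10, -3), (3, 10), (-10, 8), (-10, 1)]

Graham scan procedure:
  1. Find the pivot p₀ = point with lowest y (tie → lowest x): (-1, -5).
  2. Sort the remaining points by polar angle around p₀.
  3. Walk through sorted points, maintaining a stack; pop the top while the last three entries make a non-left turn (cross product ≤ 0).
  4. Final stack is the convex hull in CCW order: (-1, -5), (10, -3), (3, 10), (-10, 8), (-10, 1).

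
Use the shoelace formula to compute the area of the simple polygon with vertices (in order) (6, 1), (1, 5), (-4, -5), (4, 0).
Area = 34

Shoelace formula: Area = (1/2) |Σ_i (x_i · y_{i+1} − x_{i+1} · y_i)| (indices mod n). Compute each cross term:
  (6)(5) − (1)(1) = 29
  (1)(-5) − (-4)(5) = 15
  (-4)(0) − (4)(-5) = 20
  (4)(1) − (6)(0) = 4
Sum = 68, so (signed) Area = 68/2 = 34, |Area| = 34.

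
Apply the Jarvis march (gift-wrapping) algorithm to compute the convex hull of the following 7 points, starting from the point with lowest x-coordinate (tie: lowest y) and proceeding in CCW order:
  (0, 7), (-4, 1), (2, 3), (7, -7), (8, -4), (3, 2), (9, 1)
Hull (CCW) = [(-4, 1), (7, -7), (8, -4), (9, 1), (0, 7)]

Jarvis march: at each step, from the current hull vertex p, select the next vertex q as the point such that every other point lies strictly to the left of (or on) the directed line p → q. (Equivalently: for every other point r, the cross product (q − p) × (r − p) ≥ 0.)
Starting point (lowest x, tie lowest y): (-4, 1). Wrap until returning to start. Resulting hull: (-4, 1), (7, -7), (8, -4), (9, 1), (0, 7).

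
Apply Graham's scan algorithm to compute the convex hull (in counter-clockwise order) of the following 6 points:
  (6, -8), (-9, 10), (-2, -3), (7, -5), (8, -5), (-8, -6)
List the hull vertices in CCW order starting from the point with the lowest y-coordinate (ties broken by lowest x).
Hull (CCW) = [(6, -8), (8, -5), (-9, 10), (-8, -6)]

Graham scan procedure:
  1. Find the pivot p₀ = point with lowest y (tie → lowest x): (6, -8).
  2. Sort the remaining points by polar angle around p₀.
  3. Walk through sorted points, maintaining a stack; pop the top while the last three entries make a non-left turn (cross product ≤ 0).
  4. Final stack is the convex hull in CCW order: (6, -8), (8, -5), (-9, 10), (-8, -6).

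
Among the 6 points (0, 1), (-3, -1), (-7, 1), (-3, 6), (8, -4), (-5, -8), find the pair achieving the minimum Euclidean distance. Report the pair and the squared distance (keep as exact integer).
Pair = ((0, 1), (-3, -1)); squared distance = 13

Compute all C(6, 2) = 15 pairwise squared distances (x_i − x_j)² + (y_i − y_j)². The minimum is 13, attained by the pair ((0, 1), (-3, -1)).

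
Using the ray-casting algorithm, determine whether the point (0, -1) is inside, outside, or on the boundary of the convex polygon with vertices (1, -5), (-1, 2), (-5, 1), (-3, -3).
The point (0, -1) lies strictly outside the polygon

Cast a horizontal ray to the right from the query point and count how many polygon edges it crosses (each edge strictly once or zero times, handled with the usual half-open convention). 
Parity of crossings → even ⇒ outside.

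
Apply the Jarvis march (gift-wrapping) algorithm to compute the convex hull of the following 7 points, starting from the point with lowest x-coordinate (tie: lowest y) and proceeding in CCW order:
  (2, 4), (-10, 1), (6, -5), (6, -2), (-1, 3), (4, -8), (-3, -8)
Hull (CCW) = [(-10, 1), (-3, -8), (4, -8), (6, -5), (6, -2), (2, 4)]

Jarvis march: at each step, from the current hull vertex p, select the next vertex q as the point such that every other point lies strictly to the left of (or on) the directed line p → q. (Equivalently: for every other point r, the cross product (q − p) × (r − p) ≥ 0.)
Starting point (lowest x, tie lowest y): (-10, 1). Wrap until returning to start. Resulting hull: (-10, 1), (-3, -8), (4, -8), (6, -5), (6, -2), (2, 4).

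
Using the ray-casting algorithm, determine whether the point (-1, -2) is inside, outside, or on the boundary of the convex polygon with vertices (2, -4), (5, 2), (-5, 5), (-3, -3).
The point (-1, -2) lies strictly inside the polygon

Cast a horizontal ray to the right from the query point and count how many polygon edges it crosses (each edge strictly once or zero times, handled with the usual half-open convention). 
Parity of crossings → odd ⇒ inside.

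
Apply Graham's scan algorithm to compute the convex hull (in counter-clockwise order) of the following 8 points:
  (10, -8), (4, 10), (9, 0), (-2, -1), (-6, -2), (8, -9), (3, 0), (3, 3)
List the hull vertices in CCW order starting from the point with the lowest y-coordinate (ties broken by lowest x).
Hull (CCW) = [(8, -9), (10, -8), (9, 0), (4, 10), (-6, -2)]

Graham scan procedure:
  1. Find the pivot p₀ = point with lowest y (tie → lowest x): (8, -9).
  2. Sort the remaining points by polar angle around p₀.
  3. Walk through sorted points, maintaining a stack; pop the top while the last three entries make a non-left turn (cross product ≤ 0).
  4. Final stack is the convex hull in CCW order: (8, -9), (10, -8), (9, 0), (4, 10), (-6, -2).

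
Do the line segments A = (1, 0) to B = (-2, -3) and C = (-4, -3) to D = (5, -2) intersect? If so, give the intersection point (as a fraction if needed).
Yes; intersection at (-7/4, -11/4) (t = 11/12 on AB, s = 1/4 on CD)

Parametrize AB as A + t(B − A) = (1 + -3 t, 0 + -3 t) and CD as C + s(D − C) = (-4 + 9 s, -3 + 1 s). Solve the linear system for (t, s). Determinant = -24 ≠ 0, so a unique intersection of the containing lines exists. Solution: t = 11/12, s = 1/4 — both in [0, 1], so the segments cross. Intersection point: (-7/4, -11/4).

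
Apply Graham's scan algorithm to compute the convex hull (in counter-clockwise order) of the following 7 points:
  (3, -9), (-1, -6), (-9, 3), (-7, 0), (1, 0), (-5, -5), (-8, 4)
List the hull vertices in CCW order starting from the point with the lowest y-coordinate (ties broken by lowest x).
Hull (CCW) = [(3, -9), (1, 0), (-8, 4), (-9, 3), (-5, -5)]

Graham scan procedure:
  1. Find the pivot p₀ = point with lowest y (tie → lowest x): (3, -9).
  2. Sort the remaining points by polar angle around p₀.
  3. Walk through sorted points, maintaining a stack; pop the top while the last three entries make a non-left turn (cross product ≤ 0).
  4. Final stack is the convex hull in CCW order: (3, -9), (1, 0), (-8, 4), (-9, 3), (-5, -5).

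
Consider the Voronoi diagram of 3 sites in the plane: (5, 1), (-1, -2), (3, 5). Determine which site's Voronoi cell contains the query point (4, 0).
Nearest site = (5, 1)

The Voronoi cell of site s contains exactly those query points closer to s than to any other site. Compute squared distances from q = (4, 0) to each site:
  (5 − 4)² + (1 − 0)² = 2
  (3 − 4)² + (5 − 0)² = 26
  (-1 − 4)² + (-2 − 0)² = 29
Minimum is attained by (5, 1), so q lies in its Voronoi cell.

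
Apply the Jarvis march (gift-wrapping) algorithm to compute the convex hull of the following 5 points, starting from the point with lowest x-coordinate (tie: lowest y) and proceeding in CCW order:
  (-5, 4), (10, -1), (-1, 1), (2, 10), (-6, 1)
Hull (CCW) = [(-6, 1), (10, -1), (2, 10), (-5, 4)]

Jarvis march: at each step, from the current hull vertex p, select the next vertex q as the point such that every other point lies strictly to the left of (or on) the directed line p → q. (Equivalently: for every other point r, the cross product (q − p) × (r − p) ≥ 0.)
Starting point (lowest x, tie lowest y): (-6, 1). Wrap until returning to start. Resulting hull: (-6, 1), (10, -1), (2, 10), (-5, 4).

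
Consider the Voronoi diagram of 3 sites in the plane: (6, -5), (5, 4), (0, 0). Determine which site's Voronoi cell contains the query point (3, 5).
Nearest site = (5, 4)

The Voronoi cell of site s contains exactly those query points closer to s than to any other site. Compute squared distances from q = (3, 5) to each site:
  (5 − 3)² + (4 − 5)² = 5
  (0 − 3)² + (0 − 5)² = 34
  (6 − 3)² + (-5 − 5)² = 109
Minimum is attained by (5, 4), so q lies in its Voronoi cell.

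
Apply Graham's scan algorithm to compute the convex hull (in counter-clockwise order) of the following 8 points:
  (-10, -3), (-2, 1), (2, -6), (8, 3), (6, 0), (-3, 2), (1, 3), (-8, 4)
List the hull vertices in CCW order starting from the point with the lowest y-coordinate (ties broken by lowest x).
Hull (CCW) = [(2, -6), (8, 3), (-8, 4), (-10, -3)]

Graham scan procedure:
  1. Find the pivot p₀ = point with lowest y (tie → lowest x): (2, -6).
  2. Sort the remaining points by polar angle around p₀.
  3. Walk through sorted points, maintaining a stack; pop the top while the last three entries make a non-left turn (cross product ≤ 0).
  4. Final stack is the convex hull in CCW order: (2, -6), (8, 3), (-8, 4), (-10, -3).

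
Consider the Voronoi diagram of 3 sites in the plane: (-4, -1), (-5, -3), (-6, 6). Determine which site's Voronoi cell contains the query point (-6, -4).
Nearest site = (-5, -3)

The Voronoi cell of site s contains exactly those query points closer to s than to any other site. Compute squared distances from q = (-6, -4) to each site:
  (-5 − -6)² + (-3 − -4)² = 2
  (-4 − -6)² + (-1 − -4)² = 13
  (-6 − -6)² + (6 − -4)² = 100
Minimum is attained by (-5, -3), so q lies in its Voronoi cell.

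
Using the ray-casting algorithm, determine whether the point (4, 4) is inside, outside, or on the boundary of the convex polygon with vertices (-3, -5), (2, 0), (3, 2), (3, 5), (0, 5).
The point (4, 4) lies strictly outside the polygon

Cast a horizontal ray to the right from the query point and count how many polygon edges it crosses (each edge strictly once or zero times, handled with the usual half-open convention). 
Parity of crossings → even ⇒ outside.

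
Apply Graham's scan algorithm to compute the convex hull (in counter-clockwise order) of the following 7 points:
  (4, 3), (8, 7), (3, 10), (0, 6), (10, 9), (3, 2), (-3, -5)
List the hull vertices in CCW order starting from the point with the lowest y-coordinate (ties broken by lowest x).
Hull (CCW) = [(-3, -5), (10, 9), (3, 10), (0, 6)]

Graham scan procedure:
  1. Find the pivot p₀ = point with lowest y (tie → lowest x): (-3, -5).
  2. Sort the remaining points by polar angle around p₀.
  3. Walk through sorted points, maintaining a stack; pop the top while the last three entries make a non-left turn (cross product ≤ 0).
  4. Final stack is the convex hull in CCW order: (-3, -5), (10, 9), (3, 10), (0, 6).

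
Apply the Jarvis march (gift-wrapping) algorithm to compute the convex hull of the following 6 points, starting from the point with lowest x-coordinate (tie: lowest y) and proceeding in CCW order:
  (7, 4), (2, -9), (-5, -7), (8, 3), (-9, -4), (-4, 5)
Hull (CCW) = [(-9, -4), (-5, -7), (2, -9), (8, 3), (7, 4), (-4, 5)]

Jarvis march: at each step, from the current hull vertex p, select the next vertex q as the point such that every other point lies strictly to the left of (or on) the directed line p → q. (Equivalently: for every other point r, the cross product (q − p) × (r − p) ≥ 0.)
Starting point (lowest x, tie lowest y): (-9, -4). Wrap until returning to start. Resulting hull: (-9, -4), (-5, -7), (2, -9), (8, 3), (7, 4), (-4, 5).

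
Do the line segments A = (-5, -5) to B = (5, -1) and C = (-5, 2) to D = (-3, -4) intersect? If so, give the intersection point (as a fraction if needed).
No (intersection of containing lines falls outside at least one segment)

Parametrize and solve: t = 7/34, s = 35/34. At least one of these is outside [0, 1], so the segments do not intersect.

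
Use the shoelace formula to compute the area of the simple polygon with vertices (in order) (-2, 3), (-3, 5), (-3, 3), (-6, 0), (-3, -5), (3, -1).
Area = 39

Shoelace formula: Area = (1/2) |Σ_i (x_i · y_{i+1} − x_{i+1} · y_i)| (indices mod n). Compute each cross term:
  (-2)(5) − (-3)(3) = -1
  (-3)(3) − (-3)(5) = 6
  (-3)(0) − (-6)(3) = 18
  (-6)(-5) − (-3)(0) = 30
  (-3)(-1) − (3)(-5) = 18
  (3)(3) − (-2)(-1) = 7
Sum = 78, so (signed) Area = 78/2 = 39, |Area| = 39.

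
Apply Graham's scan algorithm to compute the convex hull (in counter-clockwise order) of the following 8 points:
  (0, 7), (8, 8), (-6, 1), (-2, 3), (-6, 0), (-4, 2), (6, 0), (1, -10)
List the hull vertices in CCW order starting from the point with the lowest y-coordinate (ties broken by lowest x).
Hull (CCW) = [(1, -10), (6, 0), (8, 8), (0, 7), (-6, 1), (-6, 0)]

Graham scan procedure:
  1. Find the pivot p₀ = point with lowest y (tie → lowest x): (1, -10).
  2. Sort the remaining points by polar angle around p₀.
  3. Walk through sorted points, maintaining a stack; pop the top while the last three entries make a non-left turn (cross product ≤ 0).
  4. Final stack is the convex hull in CCW order: (1, -10), (6, 0), (8, 8), (0, 7), (-6, 1), (-6, 0).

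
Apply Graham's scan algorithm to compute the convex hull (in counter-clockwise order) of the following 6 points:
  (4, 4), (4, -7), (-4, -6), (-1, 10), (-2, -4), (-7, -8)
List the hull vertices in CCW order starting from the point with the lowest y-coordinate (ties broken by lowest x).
Hull (CCW) = [(-7, -8), (4, -7), (4, 4), (-1, 10)]

Graham scan procedure:
  1. Find the pivot p₀ = point with lowest y (tie → lowest x): (-7, -8).
  2. Sort the remaining points by polar angle around p₀.
  3. Walk through sorted points, maintaining a stack; pop the top while the last three entries make a non-left turn (cross product ≤ 0).
  4. Final stack is the convex hull in CCW order: (-7, -8), (4, -7), (4, 4), (-1, 10).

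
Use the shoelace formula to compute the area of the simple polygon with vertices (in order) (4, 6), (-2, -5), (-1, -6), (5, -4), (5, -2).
Area = 81/2

Shoelace formula: Area = (1/2) |Σ_i (x_i · y_{i+1} − x_{i+1} · y_i)| (indices mod n). Compute each cross term:
  (4)(-5) − (-2)(6) = -8
  (-2)(-6) − (-1)(-5) = 7
  (-1)(-4) − (5)(-6) = 34
  (5)(-2) − (5)(-4) = 10
  (5)(6) − (4)(-2) = 38
Sum = 81, so (signed) Area = 81/2 = 81/2, |Area| = 81/2.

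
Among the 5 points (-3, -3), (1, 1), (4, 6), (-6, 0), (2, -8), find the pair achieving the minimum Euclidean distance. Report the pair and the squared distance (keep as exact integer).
Pair = ((-3, -3), (-6, 0)); squared distance = 18

Compute all C(5, 2) = 10 pairwise squared distances (x_i − x_j)² + (y_i − y_j)². The minimum is 18, attained by the pair ((-3, -3), (-6, 0)).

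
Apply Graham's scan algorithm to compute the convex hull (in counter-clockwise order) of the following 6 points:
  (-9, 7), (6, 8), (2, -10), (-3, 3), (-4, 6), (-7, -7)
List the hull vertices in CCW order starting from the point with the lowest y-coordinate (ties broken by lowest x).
Hull (CCW) = [(2, -10), (6, 8), (-9, 7), (-7, -7)]

Graham scan procedure:
  1. Find the pivot p₀ = point with lowest y (tie → lowest x): (2, -10).
  2. Sort the remaining points by polar angle around p₀.
  3. Walk through sorted points, maintaining a stack; pop the top while the last three entries make a non-left turn (cross product ≤ 0).
  4. Final stack is the convex hull in CCW order: (2, -10), (6, 8), (-9, 7), (-7, -7).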